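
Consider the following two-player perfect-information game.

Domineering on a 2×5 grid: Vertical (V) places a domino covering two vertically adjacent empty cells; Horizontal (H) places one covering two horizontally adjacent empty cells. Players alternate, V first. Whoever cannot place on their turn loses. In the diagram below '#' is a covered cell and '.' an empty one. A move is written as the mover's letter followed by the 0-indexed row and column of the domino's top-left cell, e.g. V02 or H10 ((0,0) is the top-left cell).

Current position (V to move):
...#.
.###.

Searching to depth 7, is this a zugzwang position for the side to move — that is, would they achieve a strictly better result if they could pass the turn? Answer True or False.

zugzwang(...#./.###., V) = False

ply 1, V at ...#./.###. | V00=+1→#..#./####.*; V04=-1→...##/.####
ply 2, H at #..#./####. | H01=-1→####./####.*
ply 3, V at ####./####. | V04=+1→#####/#####*
ply 4: #####/##### is terminal -1 (H); from ...#./.###. depth 7
if V skipped the turn, H would face:
~ ply 1, H at ...#./.###. | H00=-1→##.#./.###.*; H01=-1→.###./.###.
~ ply 2, V at ##.#./.###. | V04=+1→##.##/.####*
~ ply 3: ##.##/.#### is terminal -1 (H); from ...#./.###. depth 7
compare (V): move=+1 vs pass=+1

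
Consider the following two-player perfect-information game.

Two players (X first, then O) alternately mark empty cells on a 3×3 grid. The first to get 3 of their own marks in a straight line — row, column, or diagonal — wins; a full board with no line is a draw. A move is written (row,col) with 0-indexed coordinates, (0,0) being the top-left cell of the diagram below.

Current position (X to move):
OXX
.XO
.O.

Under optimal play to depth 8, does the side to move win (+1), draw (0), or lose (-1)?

value(OXX/.XO/.O., X) = +1

p1 X@[OXX/.XO/.O.]: (1,0)[OXX/XXO/.O.]+0 (2,0)[OXX/.XO/XO.]+1* (2,2)[OXX/.XO/.OX]+0
p2 O@[OXX/.XO/XO.] terminal -1; root [OXX/.XO/.O.] d8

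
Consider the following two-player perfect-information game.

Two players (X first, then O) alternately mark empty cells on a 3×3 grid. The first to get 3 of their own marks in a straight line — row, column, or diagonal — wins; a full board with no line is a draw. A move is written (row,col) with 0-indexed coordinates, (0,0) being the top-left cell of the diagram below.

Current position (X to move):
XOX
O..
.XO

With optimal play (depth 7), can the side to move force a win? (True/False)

X winning at [XOX/O../.XO]: False

[XOX/O../.XO] X move#1: (1,1):+0/XOX/OX./.XO*, (1,2):+0/XOX/O.X/.XO, (2,0):+0/XOX/O../XXO
[XOX/OX./.XO] O move#2: (1,2):-1/XOX/OXO/.XO, (2,0):+0/XOX/OX./OXO*
[XOX/OX./OXO] X move#3: (1,2):+0/XOX/OXX/OXO*
[XOX/OXX/OXO] end (terminal +0, O#4); searched XOX/O../.XO to 7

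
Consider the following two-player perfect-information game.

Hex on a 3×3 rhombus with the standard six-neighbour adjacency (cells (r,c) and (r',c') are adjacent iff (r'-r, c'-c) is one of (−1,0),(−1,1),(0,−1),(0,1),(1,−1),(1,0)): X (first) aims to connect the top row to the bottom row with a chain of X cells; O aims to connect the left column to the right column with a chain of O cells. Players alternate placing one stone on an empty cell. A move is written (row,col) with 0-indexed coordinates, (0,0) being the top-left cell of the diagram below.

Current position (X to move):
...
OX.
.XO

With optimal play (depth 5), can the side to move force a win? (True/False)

p1 X@[.../OX./.XO]: (0,0)[X../OX./.XO]+1* (0,1)[.X./OX./.XO]+1 (0,2)[..X/OX./.XO]+1 (1,2)[.../OXX/.XO]+1 (2,0)[.../OX./XXO]+1
p2 O@[X../OX./.XO]: (0,1)[XO./OX./.XO]-1* (0,2)[X.O/OX./.XO]-1 (1,2)[X../OXO/.XO]-1 (2,0)[X../OX./OXO]-1
p3 X@[XO./OX./.XO]: (0,2)[XOX/OX./.XO]+1* (1,2)[XO./OXX/.XO]-1 (2,0)[XO./OX./XXO]-1
p4 O@[XOX/OX./.XO] terminal -1; root [.../OX./.XO] d5

X winning at [.../OX./.XO]: True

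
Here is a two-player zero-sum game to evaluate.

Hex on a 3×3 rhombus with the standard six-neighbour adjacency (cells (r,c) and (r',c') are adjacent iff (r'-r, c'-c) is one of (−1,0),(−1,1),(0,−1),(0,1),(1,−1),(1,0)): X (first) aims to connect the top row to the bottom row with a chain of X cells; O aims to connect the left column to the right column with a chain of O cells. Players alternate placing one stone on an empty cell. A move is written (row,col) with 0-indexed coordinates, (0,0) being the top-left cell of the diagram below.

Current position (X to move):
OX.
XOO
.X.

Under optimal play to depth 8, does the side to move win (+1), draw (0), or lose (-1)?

p1 X@[OX./XOO/.X.]: (0,2)[OXX/XOO/.X.]-1 (2,0)[OX./XOO/XX.]+1* (2,2)[OX./XOO/.XX]-1
p2 O@[OX./XOO/XX.] terminal -1; root [OX./XOO/.X.] d8

value(OX./XOO/.X., X) = +1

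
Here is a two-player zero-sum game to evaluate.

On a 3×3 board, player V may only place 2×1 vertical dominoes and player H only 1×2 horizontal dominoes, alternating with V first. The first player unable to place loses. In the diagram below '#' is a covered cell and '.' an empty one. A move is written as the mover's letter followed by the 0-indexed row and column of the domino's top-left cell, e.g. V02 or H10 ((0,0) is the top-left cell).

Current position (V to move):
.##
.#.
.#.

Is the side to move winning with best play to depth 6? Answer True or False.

p1 V@[.##/.#./.#.]: V00[###/##./.#.]+1* V10[.##/##./##.]+1 V12[.##/.##/.##]+1
p2 H@[###/##./.#.] terminal -1; root [.##/.#./.#.] d6

V winning at [.##/.#./.#.]: True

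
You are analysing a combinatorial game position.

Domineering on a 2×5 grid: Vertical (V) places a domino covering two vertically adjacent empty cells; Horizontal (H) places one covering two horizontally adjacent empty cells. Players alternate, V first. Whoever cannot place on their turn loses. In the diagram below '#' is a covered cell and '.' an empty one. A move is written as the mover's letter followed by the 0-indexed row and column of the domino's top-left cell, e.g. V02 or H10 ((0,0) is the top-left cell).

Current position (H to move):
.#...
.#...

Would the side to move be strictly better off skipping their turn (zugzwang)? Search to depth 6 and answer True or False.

[.#.../.#...] H move#1: H02:-1/.###./.#...*, H03:-1/.#.##/.#..., H12:-1/.#.../.###., H13:-1/.#.../.#.##
[.###./.#...] V move#2: V00:-1/####./##..., V04:+1/.####/.#..#*
[.####/.#..#] H move#3: H12:-1/.####/.####*
[.####/.####] V move#4: V00:+1/#####/#####*
[#####/#####] end (terminal -1, H#5); searched .#.../.#... to 6
pass branch (V moves first from the same position):
  | [.#.../.#...] V move#1: V00:-1/##.../##..., V02:-1/.##../.##.., V03:+1/.#.#./.#.#.*, V04:-1/.#..#/.#..#
  | [.#.#./.#.#.] end (terminal -1, H#2); searched .#.../.#... to 6
H moving scores -1; H passing scores -1

zugzwang(.#.../.#..., H) = False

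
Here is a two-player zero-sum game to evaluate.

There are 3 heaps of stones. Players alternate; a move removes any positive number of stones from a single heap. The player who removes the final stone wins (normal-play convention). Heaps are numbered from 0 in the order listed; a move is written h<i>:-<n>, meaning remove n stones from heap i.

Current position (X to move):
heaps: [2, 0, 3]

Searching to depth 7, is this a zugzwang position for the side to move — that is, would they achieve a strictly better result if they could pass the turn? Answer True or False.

p1 X@[(2,0,3)]: h0:-1[(1,0,3)]-1 h0:-2[(0,0,3)]-1 h2:-1[(2,0,2)]+1* h2:-2[(2,0,1)]-1 h2:-3[(2,0,0)]-1
p2 O@[(2,0,2)]: h0:-1[(1,0,2)]-1* h0:-2[(0,0,2)]-1 h2:-1[(2,0,1)]-1 h2:-2[(2,0,0)]-1
p3 X@[(1,0,2)]: h0:-1[(0,0,2)]-1 h2:-1[(1,0,1)]+1* h2:-2[(1,0,0)]-1
p4 O@[(1,0,1)]: h0:-1[(0,0,1)]-1* h2:-1[(1,0,0)]-1
p5 X@[(0,0,1)]: h2:-1[(0,0,0)]+1*
p6 O@[(0,0,0)] terminal -1; root [(2,0,3)] d7
suppose X passes — search the same position with O to move:
pass> p1 O@[(2,0,3)]: h0:-1[(1,0,3)]-1 h0:-2[(0,0,3)]-1 h2:-1[(2,0,2)]+1* h2:-2[(2,0,1)]-1 h2:-3[(2,0,0)]-1
pass> p2 X@[(2,0,2)]: h0:-1[(1,0,2)]-1* h0:-2[(0,0,2)]-1 h2:-1[(2,0,1)]-1 h2:-2[(2,0,0)]-1
pass> p3 O@[(1,0,2)]: h0:-1[(0,0,2)]-1 h2:-1[(1,0,1)]+1* h2:-2[(1,0,0)]-1
pass> p4 X@[(1,0,1)]: h0:-1[(0,0,1)]-1* h2:-1[(1,0,0)]-1
pass> p5 O@[(0,0,1)]: h2:-1[(0,0,0)]+1*
pass> p6 X@[(0,0,0)] terminal -1; root [(2,0,3)] d7
for X: play +1, pass -1

zugzwang((2,0,3), X) = False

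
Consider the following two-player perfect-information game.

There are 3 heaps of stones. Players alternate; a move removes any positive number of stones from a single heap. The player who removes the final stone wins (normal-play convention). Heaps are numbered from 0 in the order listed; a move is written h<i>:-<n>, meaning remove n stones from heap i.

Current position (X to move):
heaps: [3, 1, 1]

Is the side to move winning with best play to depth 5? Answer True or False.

X winning at [(3,1,1)]: True

ply 1, X at (3,1,1) | h0:-1=-1→(2,1,1); h0:-2=-1→(1,1,1); h0:-3=+1→(0,1,1)*; h1:-1=-1→(3,0,1); h2:-1=-1→(3,1,0)
ply 2, O at (0,1,1) | h1:-1=-1→(0,0,1)*; h2:-1=-1→(0,1,0)
ply 3, X at (0,0,1) | h2:-1=+1→(0,0,0)*
ply 4: (0,0,0) is terminal -1 (O); from (3,1,1) depth 5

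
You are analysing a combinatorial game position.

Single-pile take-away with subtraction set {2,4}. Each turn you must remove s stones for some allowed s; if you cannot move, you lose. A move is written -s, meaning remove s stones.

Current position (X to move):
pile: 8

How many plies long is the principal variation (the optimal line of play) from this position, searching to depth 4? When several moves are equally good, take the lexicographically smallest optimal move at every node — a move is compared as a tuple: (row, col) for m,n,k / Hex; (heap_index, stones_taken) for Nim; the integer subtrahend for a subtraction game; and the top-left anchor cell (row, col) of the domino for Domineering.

PV length from [8]: 3 plies

p1 X@[8]: -2[6]+1* -4[4]-1
p2 O@[6]: -2[4]-1* -4[2]-1
p3 X@[4]: -2[2]-1 -4[0]+1*
p4 O@[0] terminal -1; root [8] d4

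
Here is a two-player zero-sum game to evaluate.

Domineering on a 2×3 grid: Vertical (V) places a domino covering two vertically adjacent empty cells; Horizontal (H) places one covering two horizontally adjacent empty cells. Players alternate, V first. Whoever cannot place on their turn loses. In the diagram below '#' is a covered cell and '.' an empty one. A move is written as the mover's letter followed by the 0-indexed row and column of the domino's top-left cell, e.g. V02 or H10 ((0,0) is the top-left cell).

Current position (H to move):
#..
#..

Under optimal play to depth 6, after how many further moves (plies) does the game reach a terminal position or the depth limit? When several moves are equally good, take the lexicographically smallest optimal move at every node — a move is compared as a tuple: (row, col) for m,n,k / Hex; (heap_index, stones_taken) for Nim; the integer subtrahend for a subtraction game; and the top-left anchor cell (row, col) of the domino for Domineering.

[#../#..] H move#1: H01:+1/###/#..*, H11:+1/#../###
[###/#..] end (terminal -1, V#2); searched #../#.. to 6

PV length from [#../#..]: 1 ply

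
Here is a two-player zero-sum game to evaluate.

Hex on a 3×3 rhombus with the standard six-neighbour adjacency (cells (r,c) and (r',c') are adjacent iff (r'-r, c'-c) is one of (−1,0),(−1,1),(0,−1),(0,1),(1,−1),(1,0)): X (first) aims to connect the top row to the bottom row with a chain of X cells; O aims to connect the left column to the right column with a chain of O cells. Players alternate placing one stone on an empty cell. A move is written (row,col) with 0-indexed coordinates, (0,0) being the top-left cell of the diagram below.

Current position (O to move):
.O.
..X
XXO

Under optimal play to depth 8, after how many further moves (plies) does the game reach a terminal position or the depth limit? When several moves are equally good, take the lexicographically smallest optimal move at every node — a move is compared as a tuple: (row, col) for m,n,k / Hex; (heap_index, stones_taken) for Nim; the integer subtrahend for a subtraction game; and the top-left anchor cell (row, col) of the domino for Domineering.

PV length from [.O./..X/XXO]: 3 plies

p1 O@[.O./..X/XXO]: (0,0)[OO./..X/XXO]-1 (0,2)[.OO/..X/XXO]+1* (1,0)[.O./O.X/XXO]-1 (1,1)[.O./.OX/XXO]-1
p2 X@[.OO/..X/XXO]: (0,0)[XOO/..X/XXO]-1* (1,0)[.OO/X.X/XXO]-1 (1,1)[.OO/.XX/XXO]-1
p3 O@[XOO/..X/XXO]: (1,0)[XOO/O.X/XXO]+1* (1,1)[XOO/.OX/XXO]-1
p4 X@[XOO/O.X/XXO] terminal -1; root [.O./..X/XXO] d8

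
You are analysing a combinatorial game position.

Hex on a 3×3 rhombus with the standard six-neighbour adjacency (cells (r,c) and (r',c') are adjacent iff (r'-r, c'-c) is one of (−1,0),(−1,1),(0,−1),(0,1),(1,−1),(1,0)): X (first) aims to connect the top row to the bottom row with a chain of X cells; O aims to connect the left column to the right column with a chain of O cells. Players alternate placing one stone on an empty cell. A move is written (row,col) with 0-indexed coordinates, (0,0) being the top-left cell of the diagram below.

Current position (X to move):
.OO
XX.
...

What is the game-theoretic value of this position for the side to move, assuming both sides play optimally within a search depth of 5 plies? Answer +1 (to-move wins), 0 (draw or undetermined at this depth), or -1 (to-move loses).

value(.OO/XX./..., X) = +1

[.OO/XX./...] X move#1: (0,0):+1/XOO/XX./...*, (1,2):-1/.OO/XXX/..., (2,0):-1/.OO/XX./X.., (2,1):-1/.OO/XX./.X., (2,2):-1/.OO/XX./..X
[XOO/XX./...] O move#2: (1,2):-1/XOO/XXO/...*, (2,0):-1/XOO/XX./O.., (2,1):-1/XOO/XX./.O., (2,2):-1/XOO/XX./..O
[XOO/XXO/...] X move#3: (2,0):+1/XOO/XXO/X..*, (2,1):+1/XOO/XXO/.X., (2,2):+1/XOO/XXO/..X
[XOO/XXO/X..] end (terminal -1, O#4); searched .OO/XX./... to 5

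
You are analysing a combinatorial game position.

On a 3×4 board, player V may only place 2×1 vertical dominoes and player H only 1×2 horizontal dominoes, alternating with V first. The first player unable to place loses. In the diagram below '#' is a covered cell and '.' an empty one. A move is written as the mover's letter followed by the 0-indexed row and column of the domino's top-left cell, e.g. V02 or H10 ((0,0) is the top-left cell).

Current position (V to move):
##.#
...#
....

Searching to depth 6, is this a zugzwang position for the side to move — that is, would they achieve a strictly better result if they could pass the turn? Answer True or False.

zugzwang(##.#/...#/...., V) = False

[##.#/...#/....] V move#1: V02:-1/####/..##/...., V10:-1/##.#/#..#/#..., V11:+1/##.#/.#.#/.#..*, V12:-1/##.#/..##/..#.
[##.#/.#.#/.#..] H move#2: H22:-1/##.#/.#.#/.###*
[##.#/.#.#/.###] V move#3: V02:+1/####/.###/.###*, V10:+1/##.#/##.#/####
[####/.###/.###] end (terminal -1, H#4); searched ##.#/...#/.... to 6
suppose V passes — search the same position with H to move:
pass> [##.#/...#/....] H move#1: H10:+1/##.#/##.#/....*, H11:+1/##.#/.###/...., H20:+1/##.#/...#/##.., H21:+1/##.#/...#/.##., H22:-1/##.#/...#/..##
pass> [##.#/##.#/....] V move#2: V02:-1/####/####/....*, V12:-1/##.#/####/..#.
pass> [####/####/....] H move#3: H20:+1/####/####/##..*, H21:+1/####/####/.##., H22:+1/####/####/..##
pass> [####/####/##..] end (terminal -1, V#4); searched ##.#/...#/.... to 6
for V: play +1, pass -1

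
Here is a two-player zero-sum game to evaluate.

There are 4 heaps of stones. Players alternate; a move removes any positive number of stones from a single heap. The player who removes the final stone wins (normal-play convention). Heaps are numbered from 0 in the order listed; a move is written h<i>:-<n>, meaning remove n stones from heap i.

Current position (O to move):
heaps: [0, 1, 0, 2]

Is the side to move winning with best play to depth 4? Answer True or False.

O winning at [(0,1,0,2)]: True

[(0,1,0,2)] O move#1: h1:-1:-1/(0,0,0,2), h3:-1:+1/(0,1,0,1)*, h3:-2:-1/(0,1,0,0)
[(0,1,0,1)] X move#2: h1:-1:-1/(0,0,0,1)*, h3:-1:-1/(0,1,0,0)
[(0,0,0,1)] O move#3: h3:-1:+1/(0,0,0,0)*
[(0,0,0,0)] end (terminal -1, X#4); searched (0,1,0,2) to 4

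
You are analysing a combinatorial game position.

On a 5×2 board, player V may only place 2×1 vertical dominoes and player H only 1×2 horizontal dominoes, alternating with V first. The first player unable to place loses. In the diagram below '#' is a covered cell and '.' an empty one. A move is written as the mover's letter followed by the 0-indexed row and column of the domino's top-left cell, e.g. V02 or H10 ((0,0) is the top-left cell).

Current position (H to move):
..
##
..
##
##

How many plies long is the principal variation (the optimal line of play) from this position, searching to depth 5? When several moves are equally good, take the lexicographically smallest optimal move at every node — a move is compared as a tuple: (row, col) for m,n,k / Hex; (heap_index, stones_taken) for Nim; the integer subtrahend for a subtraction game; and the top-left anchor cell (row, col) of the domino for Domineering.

[../##/../##/##] H move#1: H00:+1/##/##/../##/##*, H20:+1/../##/##/##/##
[##/##/../##/##] end (terminal -1, V#2); searched ../##/../##/## to 5

PV length from [../##/../##/##]: 1 ply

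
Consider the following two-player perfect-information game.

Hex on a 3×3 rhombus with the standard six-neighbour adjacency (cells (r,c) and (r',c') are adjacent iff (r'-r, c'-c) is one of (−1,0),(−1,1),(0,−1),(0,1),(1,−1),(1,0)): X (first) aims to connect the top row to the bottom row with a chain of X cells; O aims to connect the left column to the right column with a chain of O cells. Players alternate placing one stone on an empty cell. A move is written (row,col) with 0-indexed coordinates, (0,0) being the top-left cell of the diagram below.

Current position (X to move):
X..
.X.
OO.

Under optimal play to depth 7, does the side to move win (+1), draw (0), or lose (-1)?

[X../.X./OO.] X move#1: (0,1):-1/XX./.X./OO.*, (0,2):-1/X.X/.X./OO., (1,0):-1/X../XX./OO., (1,2):-1/X../.XX/OO., (2,2):-1/X../.X./OOX
[XX./.X./OO.] O move#2: (0,2):+1/XXO/.X./OO.*, (1,0):+1/XX./OX./OO., (1,2):+1/XX./.XO/OO., (2,2):+1/XX./.X./OOO
[XXO/.X./OO.] X move#3: (1,0):-1/XXO/XX./OO.*, (1,2):-1/XXO/.XX/OO., (2,2):-1/XXO/.X./OOX
[XXO/XX./OO.] O move#4: (1,2):+1/XXO/XXO/OO.*, (2,2):+1/XXO/XX./OOO
[XXO/XXO/OO.] end (terminal -1, X#5); searched X../.X./OO. to 7

value(X../.X./OO., X) = -1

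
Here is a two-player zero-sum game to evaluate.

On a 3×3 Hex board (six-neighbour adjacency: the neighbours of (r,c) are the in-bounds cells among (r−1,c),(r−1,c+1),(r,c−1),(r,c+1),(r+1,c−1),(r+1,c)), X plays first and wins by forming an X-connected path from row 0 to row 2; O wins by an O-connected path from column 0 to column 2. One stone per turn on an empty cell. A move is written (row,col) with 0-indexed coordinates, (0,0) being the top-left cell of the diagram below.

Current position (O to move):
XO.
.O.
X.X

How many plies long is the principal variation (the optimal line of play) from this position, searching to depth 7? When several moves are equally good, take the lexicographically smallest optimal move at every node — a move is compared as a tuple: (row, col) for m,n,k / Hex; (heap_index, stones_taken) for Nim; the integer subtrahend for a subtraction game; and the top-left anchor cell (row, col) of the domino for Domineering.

PV length from [XO./.O./X.X]: 3 plies

p1 O@[XO./.O./X.X]: (0,2)[XOO/.O./X.X]-1 (1,0)[XO./OO./X.X]+1* (1,2)[XO./.OO/X.X]-1 (2,1)[XO./.O./XOX]-1
p2 X@[XO./OO./X.X]: (0,2)[XOX/OO./X.X]-1* (1,2)[XO./OOX/X.X]-1 (2,1)[XO./OO./XXX]-1
p3 O@[XOX/OO./X.X]: (1,2)[XOX/OOO/X.X]+1* (2,1)[XOX/OO./XOX]-1
p4 X@[XOX/OOO/X.X] terminal -1; root [XO./.O./X.X] d7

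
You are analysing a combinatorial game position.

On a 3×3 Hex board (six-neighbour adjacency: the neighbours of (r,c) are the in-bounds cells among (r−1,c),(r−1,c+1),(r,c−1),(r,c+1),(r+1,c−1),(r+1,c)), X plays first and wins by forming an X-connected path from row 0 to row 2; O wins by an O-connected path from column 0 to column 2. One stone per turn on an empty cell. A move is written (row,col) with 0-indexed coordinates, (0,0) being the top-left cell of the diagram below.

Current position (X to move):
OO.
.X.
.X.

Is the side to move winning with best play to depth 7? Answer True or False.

X winning at [OO./.X./.X.]: True

ply 1, X at OO./.X./.X. | (0,2)=+1→OOX/.X./.X.*; (1,0)=-1→OO./XX./.X.; (1,2)=-1→OO./.XX/.X.; (2,0)=-1→OO./.X./XX.; (2,2)=-1→OO./.X./.XX
ply 2: OOX/.X./.X. is terminal -1 (O); from OO./.X./.X. depth 7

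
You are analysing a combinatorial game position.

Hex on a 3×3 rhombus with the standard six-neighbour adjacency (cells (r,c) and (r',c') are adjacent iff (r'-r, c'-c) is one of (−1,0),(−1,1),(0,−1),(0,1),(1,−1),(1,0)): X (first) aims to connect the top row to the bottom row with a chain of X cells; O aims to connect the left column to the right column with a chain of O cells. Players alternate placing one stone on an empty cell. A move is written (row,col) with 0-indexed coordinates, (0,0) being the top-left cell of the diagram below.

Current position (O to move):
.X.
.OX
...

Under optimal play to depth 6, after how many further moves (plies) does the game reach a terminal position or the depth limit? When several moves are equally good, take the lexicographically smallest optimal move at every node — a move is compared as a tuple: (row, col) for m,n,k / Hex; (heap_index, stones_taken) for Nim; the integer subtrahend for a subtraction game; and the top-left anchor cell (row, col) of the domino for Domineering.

p1 O@[.X./.OX/...]: (0,0)[OX./.OX/...]-1 (0,2)[.XO/.OX/...]+1* (1,0)[.X./OOX/...]-1 (2,0)[.X./.OX/O..]-1 (2,1)[.X./.OX/.O.]+1 (2,2)[.X./.OX/..O]+1
p2 X@[.XO/.OX/...]: (0,0)[XXO/.OX/...]-1* (1,0)[.XO/XOX/...]-1 (2,0)[.XO/.OX/X..]-1 (2,1)[.XO/.OX/.X.]-1 (2,2)[.XO/.OX/..X]-1
p3 O@[XXO/.OX/...]: (1,0)[XXO/OOX/...]+1* (2,0)[XXO/.OX/O..]+1 (2,1)[XXO/.OX/.O.]+1 (2,2)[XXO/.OX/..O]+1
p4 X@[XXO/OOX/...] terminal -1; root [.X./.OX/...] d6

PV length from [.X./.OX/...]: 3 plies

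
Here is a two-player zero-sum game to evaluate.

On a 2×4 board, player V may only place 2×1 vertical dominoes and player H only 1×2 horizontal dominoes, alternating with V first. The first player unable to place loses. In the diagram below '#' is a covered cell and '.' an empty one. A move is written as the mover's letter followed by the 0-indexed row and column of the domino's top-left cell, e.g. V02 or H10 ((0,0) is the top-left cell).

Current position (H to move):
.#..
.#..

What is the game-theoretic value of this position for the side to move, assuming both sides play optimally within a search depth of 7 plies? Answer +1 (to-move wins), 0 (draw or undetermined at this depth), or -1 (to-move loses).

p1 H@[.#../.#..]: H02[.###/.#..]+1* H12[.#../.###]+1
p2 V@[.###/.#..]: V00[####/##..]-1*
p3 H@[####/##..]: H12[####/####]+1*
p4 V@[####/####] terminal -1; root [.#../.#..] d7

value(.#../.#.., H) = +1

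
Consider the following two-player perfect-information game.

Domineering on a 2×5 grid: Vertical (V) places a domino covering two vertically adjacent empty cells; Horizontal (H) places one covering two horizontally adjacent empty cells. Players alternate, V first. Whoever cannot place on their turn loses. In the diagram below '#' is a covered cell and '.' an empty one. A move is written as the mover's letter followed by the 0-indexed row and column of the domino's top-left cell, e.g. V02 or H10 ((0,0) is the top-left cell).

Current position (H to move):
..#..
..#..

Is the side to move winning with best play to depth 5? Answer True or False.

H winning at [..#../..#..]: False

[..#../..#..] H move#1: H00:-1/###../..#..*, H03:-1/..###/..#.., H10:-1/..#../###.., H13:-1/..#../..###
[###../..#..] V move#2: V03:+1/####./..##.*, V04:+1/###.#/..#.#
[####./..##.] H move#3: H10:-1/####./####.*
[####./####.] V move#4: V04:+1/#####/#####*
[#####/#####] end (terminal -1, H#5); searched ..#../..#.. to 5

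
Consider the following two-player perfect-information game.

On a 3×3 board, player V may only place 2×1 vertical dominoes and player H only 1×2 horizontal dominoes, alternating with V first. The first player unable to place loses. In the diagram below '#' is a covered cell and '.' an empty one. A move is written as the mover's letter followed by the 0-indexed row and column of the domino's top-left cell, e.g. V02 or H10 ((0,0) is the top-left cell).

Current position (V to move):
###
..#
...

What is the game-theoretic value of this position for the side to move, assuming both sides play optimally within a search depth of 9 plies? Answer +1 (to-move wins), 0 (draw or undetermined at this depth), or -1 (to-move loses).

value(###/..#/..., V) = +1

p1 V@[###/..#/...]: V10[###/#.#/#..]-1 V11[###/.##/.#.]+1*
p2 H@[###/.##/.#.] terminal -1; root [###/..#/...] d9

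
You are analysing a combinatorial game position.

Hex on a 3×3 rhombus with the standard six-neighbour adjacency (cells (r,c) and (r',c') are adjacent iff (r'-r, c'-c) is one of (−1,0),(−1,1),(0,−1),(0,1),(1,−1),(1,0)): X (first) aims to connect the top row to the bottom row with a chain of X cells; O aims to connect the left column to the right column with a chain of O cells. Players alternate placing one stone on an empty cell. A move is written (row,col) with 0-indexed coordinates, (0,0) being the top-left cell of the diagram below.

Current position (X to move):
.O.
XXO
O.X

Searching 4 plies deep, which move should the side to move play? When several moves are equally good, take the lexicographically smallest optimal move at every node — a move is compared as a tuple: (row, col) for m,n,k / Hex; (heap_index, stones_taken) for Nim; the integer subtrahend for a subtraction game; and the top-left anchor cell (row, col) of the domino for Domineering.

[.O./XXO/O.X] X move#1: (0,0):-1/XO./XXO/O.X, (0,2):-1/.OX/XXO/O.X, (2,1):+1/.O./XXO/OXX*
[.O./XXO/OXX] O move#2: (0,0):-1/OO./XXO/OXX*, (0,2):-1/.OO/XXO/OXX
[OO./XXO/OXX] X move#3: (0,2):+1/OOX/XXO/OXX*
[OOX/XXO/OXX] end (terminal -1, O#4); searched .O./XXO/O.X to 4

X's best at [.O./XXO/O.X]: (2,1)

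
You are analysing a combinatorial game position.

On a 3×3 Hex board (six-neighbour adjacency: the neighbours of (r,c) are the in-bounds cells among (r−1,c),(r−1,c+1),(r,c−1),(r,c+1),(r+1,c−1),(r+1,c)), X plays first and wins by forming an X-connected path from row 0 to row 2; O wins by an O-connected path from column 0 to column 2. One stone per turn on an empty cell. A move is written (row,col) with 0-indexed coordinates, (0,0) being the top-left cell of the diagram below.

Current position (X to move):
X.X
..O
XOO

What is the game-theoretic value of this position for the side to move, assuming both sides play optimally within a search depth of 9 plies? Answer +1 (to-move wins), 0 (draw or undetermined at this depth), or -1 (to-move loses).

value(X.X/..O/XOO, X) = +1

[X.X/..O/XOO] X move#1: (0,1):+1/XXX/..O/XOO*, (1,0):+1/X.X/X.O/XOO, (1,1):+1/X.X/.XO/XOO
[XXX/..O/XOO] O move#2: (1,0):-1/XXX/O.O/XOO*, (1,1):-1/XXX/.OO/XOO
[XXX/O.O/XOO] X move#3: (1,1):+1/XXX/OXO/XOO*
[XXX/OXO/XOO] end (terminal -1, O#4); searched X.X/..O/XOO to 9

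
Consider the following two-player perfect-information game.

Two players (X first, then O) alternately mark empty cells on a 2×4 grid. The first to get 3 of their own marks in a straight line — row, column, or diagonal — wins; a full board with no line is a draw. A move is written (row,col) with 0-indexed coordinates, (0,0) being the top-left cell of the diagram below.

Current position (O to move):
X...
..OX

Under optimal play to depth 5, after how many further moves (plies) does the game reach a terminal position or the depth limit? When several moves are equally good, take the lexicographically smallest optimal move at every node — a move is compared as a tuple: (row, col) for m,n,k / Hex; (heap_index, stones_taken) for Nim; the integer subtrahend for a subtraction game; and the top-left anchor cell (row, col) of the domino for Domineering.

PV length from [X.../..OX]: 5 plies

p1 O@[X.../..OX]: (0,1)[XO../..OX]+0* (0,2)[X.O./..OX]+0 (0,3)[X..O/..OX]+0 (1,0)[X.../O.OX]+0 (1,1)[X.../.OOX]+0
p2 X@[XO../..OX]: (0,2)[XOX./..OX]+0* (0,3)[XO.X/..OX]+0 (1,0)[XO../X.OX]+0 (1,1)[XO../.XOX]+0
p3 O@[XOX./..OX]: (0,3)[XOXO/..OX]+0* (1,0)[XOX./O.OX]+0 (1,1)[XOX./.OOX]+0
p4 X@[XOXO/..OX]: (1,0)[XOXO/X.OX]+0* (1,1)[XOXO/.XOX]+0
p5 O@[XOXO/X.OX]: (1,1)[XOXO/XOOX]+0*
p6 X@[XOXO/XOOX] terminal +0; root [X.../..OX] d5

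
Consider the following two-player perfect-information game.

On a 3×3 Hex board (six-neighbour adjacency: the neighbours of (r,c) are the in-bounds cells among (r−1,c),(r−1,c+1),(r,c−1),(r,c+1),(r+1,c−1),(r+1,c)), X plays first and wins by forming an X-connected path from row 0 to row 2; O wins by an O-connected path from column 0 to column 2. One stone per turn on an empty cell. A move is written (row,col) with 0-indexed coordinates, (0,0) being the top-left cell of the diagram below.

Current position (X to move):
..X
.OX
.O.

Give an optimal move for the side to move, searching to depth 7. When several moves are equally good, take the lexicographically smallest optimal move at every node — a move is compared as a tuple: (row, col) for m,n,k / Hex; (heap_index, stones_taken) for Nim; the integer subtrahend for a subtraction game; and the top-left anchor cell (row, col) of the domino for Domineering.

[..X/.OX/.O.] X move#1: (0,0):-1/X.X/.OX/.O., (0,1):-1/.XX/.OX/.O., (1,0):+1/..X/XOX/.O.*, (2,0):+1/..X/.OX/XO., (2,2):+1/..X/.OX/.OX
[..X/XOX/.O.] O move#2: (0,0):-1/O.X/XOX/.O.*, (0,1):-1/.OX/XOX/.O., (2,0):-1/..X/XOX/OO., (2,2):-1/..X/XOX/.OO
[O.X/XOX/.O.] X move#3: (0,1):+1/OXX/XOX/.O.*, (2,0):+1/O.X/XOX/XO., (2,2):+1/O.X/XOX/.OX
[OXX/XOX/.O.] O move#4: (2,0):-1/OXX/XOX/OO.*, (2,2):-1/OXX/XOX/.OO
[OXX/XOX/OO.] X move#5: (2,2):+1/OXX/XOX/OOX*
[OXX/XOX/OOX] end (terminal -1, O#6); searched ..X/.OX/.O. to 7

X's best at [..X/.OX/.O.]: (1,0)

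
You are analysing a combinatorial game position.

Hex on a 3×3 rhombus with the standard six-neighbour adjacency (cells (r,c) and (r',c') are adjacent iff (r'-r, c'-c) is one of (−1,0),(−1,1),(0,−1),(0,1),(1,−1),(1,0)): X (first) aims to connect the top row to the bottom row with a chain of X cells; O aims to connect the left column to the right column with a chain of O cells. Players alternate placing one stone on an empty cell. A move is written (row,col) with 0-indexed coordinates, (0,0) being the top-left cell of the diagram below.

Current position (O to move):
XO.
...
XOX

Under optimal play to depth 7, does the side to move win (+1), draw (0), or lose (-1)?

[XO./.../XOX] O move#1: (0,2):-1/XOO/.../XOX*, (1,0):-1/XO./O../XOX, (1,1):-1/XO./.O./XOX, (1,2):-1/XO./..O/XOX
[XOO/.../XOX] X move#2: (1,0):+1/XOO/X../XOX*, (1,1):-1/XOO/.X./XOX, (1,2):-1/XOO/..X/XOX
[XOO/X../XOX] end (terminal -1, O#3); searched XO./.../XOX to 7

value(XO./.../XOX, O) = -1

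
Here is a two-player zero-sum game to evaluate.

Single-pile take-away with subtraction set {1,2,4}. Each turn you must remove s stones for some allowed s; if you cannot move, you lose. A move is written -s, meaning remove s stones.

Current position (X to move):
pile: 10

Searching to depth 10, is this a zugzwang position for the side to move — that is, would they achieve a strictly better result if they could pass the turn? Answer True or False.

ply 1, X at 10 | -1=+1→9*; -2=-1→8; -4=+1→6
ply 2, O at 9 | -1=-1→8*; -2=-1→7; -4=-1→5
ply 3, X at 8 | -1=-1→7; -2=+1→6*; -4=-1→4
ply 4, O at 6 | -1=-1→5*; -2=-1→4; -4=-1→2
ply 5, X at 5 | -1=-1→4; -2=+1→3*; -4=-1→1
ply 6, O at 3 | -1=-1→2*; -2=-1→1
ply 7, X at 2 | -1=-1→1; -2=+1→0*
ply 8: 0 is terminal -1 (O); from 10 depth 10
if X skipped the turn, O would face:
~ ply 1, O at 10 | -1=+1→9*; -2=-1→8; -4=+1→6
~ ply 2, X at 9 | -1=-1→8*; -2=-1→7; -4=-1→5
~ ply 3, O at 8 | -1=-1→7; -2=+1→6*; -4=-1→4
~ ply 4, X at 6 | -1=-1→5*; -2=-1→4; -4=-1→2
~ ply 5, O at 5 | -1=-1→4; -2=+1→3*; -4=-1→1
~ ply 6, X at 3 | -1=-1→2*; -2=-1→1
~ ply 7, O at 2 | -1=-1→1; -2=+1→0*
~ ply 8: 0 is terminal -1 (X); from 10 depth 10
compare (X): move=+1 vs pass=-1

zugzwang(10, X) = False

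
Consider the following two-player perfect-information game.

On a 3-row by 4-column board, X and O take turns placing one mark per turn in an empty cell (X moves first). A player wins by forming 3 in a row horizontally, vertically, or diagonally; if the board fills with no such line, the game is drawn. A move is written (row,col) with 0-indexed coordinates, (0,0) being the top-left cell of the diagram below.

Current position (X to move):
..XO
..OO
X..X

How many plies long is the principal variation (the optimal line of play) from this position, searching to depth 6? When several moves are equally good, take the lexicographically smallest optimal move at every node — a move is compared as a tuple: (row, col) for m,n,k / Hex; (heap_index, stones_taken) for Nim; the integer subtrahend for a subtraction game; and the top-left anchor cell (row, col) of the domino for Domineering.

[..XO/..OO/X..X] X move#1: (0,0):-1/X.XO/..OO/X..X, (0,1):-1/.XXO/..OO/X..X, (1,0):-1/..XO/X.OO/X..X, (1,1):+1/..XO/.XOO/X..X*, (2,1):-1/..XO/..OO/XX.X, (2,2):-1/..XO/..OO/X.XX
[..XO/.XOO/X..X] end (terminal -1, O#2); searched ..XO/..OO/X..X to 6

PV length from [..XO/..OO/X..X]: 1 ply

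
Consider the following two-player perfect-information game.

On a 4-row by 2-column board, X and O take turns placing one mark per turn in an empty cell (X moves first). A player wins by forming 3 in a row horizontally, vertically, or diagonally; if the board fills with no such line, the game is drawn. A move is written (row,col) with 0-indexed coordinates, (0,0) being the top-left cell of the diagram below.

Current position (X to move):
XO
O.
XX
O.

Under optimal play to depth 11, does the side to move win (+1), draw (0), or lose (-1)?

p1 X@[XO/O./XX/O.]: (1,1)[XO/OX/XX/O.]+0* (3,1)[XO/O./XX/OX]+0
p2 O@[XO/OX/XX/O.]: (3,1)[XO/OX/XX/OO]+0*
p3 X@[XO/OX/XX/OO] terminal +0; root [XO/O./XX/O.] d11

value(XO/O./XX/O., X) = 0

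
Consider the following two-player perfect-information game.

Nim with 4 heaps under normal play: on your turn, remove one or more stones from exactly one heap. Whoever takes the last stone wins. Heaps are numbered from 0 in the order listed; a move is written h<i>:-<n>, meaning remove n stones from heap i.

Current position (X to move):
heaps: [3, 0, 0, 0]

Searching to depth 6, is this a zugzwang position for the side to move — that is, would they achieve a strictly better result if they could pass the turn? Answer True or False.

p1 X@[(3,0,0,0)]: h0:-1[(2,0,0,0)]-1 h0:-2[(1,0,0,0)]-1 h0:-3[(0,0,0,0)]+1*
p2 O@[(0,0,0,0)] terminal -1; root [(3,0,0,0)] d6
if X skipped the turn, O would face:
~ p1 O@[(3,0,0,0)]: h0:-1[(2,0,0,0)]-1 h0:-2[(1,0,0,0)]-1 h0:-3[(0,0,0,0)]+1*
~ p2 X@[(0,0,0,0)] terminal -1; root [(3,0,0,0)] d6
compare (X): move=+1 vs pass=-1

zugzwang((3,0,0,0), X) = False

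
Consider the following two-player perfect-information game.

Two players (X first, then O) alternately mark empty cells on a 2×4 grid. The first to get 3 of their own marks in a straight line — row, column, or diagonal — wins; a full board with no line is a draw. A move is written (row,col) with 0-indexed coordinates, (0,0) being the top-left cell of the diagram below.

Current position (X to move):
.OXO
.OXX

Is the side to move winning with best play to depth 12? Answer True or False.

X winning at [.OXO/.OXX]: False

[.OXO/.OXX] X move#1: (0,0):+0/XOXO/.OXX*, (1,0):+0/.OXO/XOXX
[XOXO/.OXX] O move#2: (1,0):+0/XOXO/OOXX*
[XOXO/OOXX] end (terminal +0, X#3); searched .OXO/.OXX to 12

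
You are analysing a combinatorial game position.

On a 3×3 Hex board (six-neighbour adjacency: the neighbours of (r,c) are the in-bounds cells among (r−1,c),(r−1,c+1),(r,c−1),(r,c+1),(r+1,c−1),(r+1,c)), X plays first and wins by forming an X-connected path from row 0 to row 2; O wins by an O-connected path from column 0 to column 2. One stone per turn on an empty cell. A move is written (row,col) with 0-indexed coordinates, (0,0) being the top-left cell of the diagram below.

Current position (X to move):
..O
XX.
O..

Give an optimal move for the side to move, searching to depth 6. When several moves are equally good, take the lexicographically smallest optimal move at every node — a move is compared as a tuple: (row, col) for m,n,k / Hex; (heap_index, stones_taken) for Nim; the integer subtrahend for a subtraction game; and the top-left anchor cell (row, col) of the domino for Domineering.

p1 X@[..O/XX./O..]: (0,0)[X.O/XX./O..]-1 (0,1)[.XO/XX./O..]-1 (1,2)[..O/XXX/O..]+1* (2,1)[..O/XX./OX.]+1 (2,2)[..O/XX./O.X]+1
p2 O@[..O/XXX/O..]: (0,0)[O.O/XXX/O..]-1* (0,1)[.OO/XXX/O..]-1 (2,1)[..O/XXX/OO.]-1 (2,2)[..O/XXX/O.O]-1
p3 X@[O.O/XXX/O..]: (0,1)[OXO/XXX/O..]+1* (2,1)[O.O/XXX/OX.]-1 (2,2)[O.O/XXX/O.X]-1
p4 O@[OXO/XXX/O..]: (2,1)[OXO/XXX/OO.]-1* (2,2)[OXO/XXX/O.O]-1
p5 X@[OXO/XXX/OO.]: (2,2)[OXO/XXX/OOX]+1*
p6 O@[OXO/XXX/OOX] terminal -1; root [..O/XX./O..] d6

X's best at [..O/XX./O..]: (1,2)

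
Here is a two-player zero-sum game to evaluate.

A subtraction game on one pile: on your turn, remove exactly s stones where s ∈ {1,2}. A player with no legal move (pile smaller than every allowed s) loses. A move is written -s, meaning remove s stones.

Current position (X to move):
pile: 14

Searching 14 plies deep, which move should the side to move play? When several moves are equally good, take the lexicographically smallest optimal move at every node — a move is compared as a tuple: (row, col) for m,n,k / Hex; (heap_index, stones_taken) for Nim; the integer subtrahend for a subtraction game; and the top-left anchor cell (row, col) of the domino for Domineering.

ply 1, X at 14 | -1=-1→13; -2=+1→12*
ply 2, O at 12 | -1=-1→11*; -2=-1→10
ply 3, X at 11 | -1=-1→10; -2=+1→9*
ply 4, O at 9 | -1=-1→8*; -2=-1→7
ply 5, X at 8 | -1=-1→7; -2=+1→6*
ply 6, O at 6 | -1=-1→5*; -2=-1→4
ply 7, X at 5 | -1=-1→4; -2=+1→3*
ply 8, O at 3 | -1=-1→2*; -2=-1→1
ply 9, X at 2 | -1=-1→1; -2=+1→0*
ply 10: 0 is terminal -1 (O); from 14 depth 14

X's best at [14]: -2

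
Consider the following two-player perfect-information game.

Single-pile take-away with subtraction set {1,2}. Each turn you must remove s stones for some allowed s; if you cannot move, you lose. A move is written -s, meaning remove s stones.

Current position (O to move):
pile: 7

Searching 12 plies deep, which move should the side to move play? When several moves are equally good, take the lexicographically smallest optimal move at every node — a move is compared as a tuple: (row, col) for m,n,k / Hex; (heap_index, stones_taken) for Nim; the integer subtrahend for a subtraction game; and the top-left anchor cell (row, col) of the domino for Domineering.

p1 O@[7]: -1[6]+1* -2[5]-1
p2 X@[6]: -1[5]-1* -2[4]-1
p3 O@[5]: -1[4]-1 -2[3]+1*
p4 X@[3]: -1[2]-1* -2[1]-1
p5 O@[2]: -1[1]-1 -2[0]+1*
p6 X@[0] terminal -1; root [7] d12

O's best at [7]: -1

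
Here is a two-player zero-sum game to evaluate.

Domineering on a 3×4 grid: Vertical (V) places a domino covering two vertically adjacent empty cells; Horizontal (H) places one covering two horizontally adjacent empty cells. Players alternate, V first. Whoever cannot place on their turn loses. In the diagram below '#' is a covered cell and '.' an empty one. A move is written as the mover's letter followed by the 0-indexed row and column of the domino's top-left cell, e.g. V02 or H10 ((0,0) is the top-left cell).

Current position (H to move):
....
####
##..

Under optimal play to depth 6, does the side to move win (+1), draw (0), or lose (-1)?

[..../####/##..] H move#1: H00:+1/##../####/##..*, H01:+1/.##./####/##.., H02:+1/..##/####/##.., H22:+1/..../####/####
[##../####/##..] end (terminal -1, V#2); searched ..../####/##.. to 6

value(..../####/##.., H) = +1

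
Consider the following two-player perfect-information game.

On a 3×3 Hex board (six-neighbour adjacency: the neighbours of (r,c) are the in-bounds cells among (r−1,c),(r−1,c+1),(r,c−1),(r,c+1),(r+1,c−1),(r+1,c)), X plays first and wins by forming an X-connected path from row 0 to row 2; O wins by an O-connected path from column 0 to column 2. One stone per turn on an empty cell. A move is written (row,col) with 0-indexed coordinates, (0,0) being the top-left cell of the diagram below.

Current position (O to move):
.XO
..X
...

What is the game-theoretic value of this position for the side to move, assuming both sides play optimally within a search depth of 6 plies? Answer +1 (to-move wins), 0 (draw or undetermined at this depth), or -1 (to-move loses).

ply 1, O at .XO/..X/... | (0,0)=-1→OXO/..X/...; (1,0)=-1→.XO/O.X/...; (1,1)=+1→.XO/.OX/...*; (2,0)=-1→.XO/..X/O..; (2,1)=-1→.XO/..X/.O.; (2,2)=-1→.XO/..X/..O
ply 2, X at .XO/.OX/... | (0,0)=-1→XXO/.OX/...*; (1,0)=-1→.XO/XOX/...; (2,0)=-1→.XO/.OX/X..; (2,1)=-1→.XO/.OX/.X.; (2,2)=-1→.XO/.OX/..X
ply 3, O at XXO/.OX/... | (1,0)=+1→XXO/OOX/...*; (2,0)=+1→XXO/.OX/O..; (2,1)=+1→XXO/.OX/.O.; (2,2)=+1→XXO/.OX/..O
ply 4: XXO/OOX/... is terminal -1 (X); from .XO/..X/... depth 6

value(.XO/..X/..., O) = +1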